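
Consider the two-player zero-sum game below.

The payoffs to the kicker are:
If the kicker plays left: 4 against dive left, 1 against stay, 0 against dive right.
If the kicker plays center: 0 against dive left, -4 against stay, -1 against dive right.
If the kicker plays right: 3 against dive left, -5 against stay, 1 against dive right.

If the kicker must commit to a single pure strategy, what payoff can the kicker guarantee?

The worst-case payoff for each row is left: 0, center: -4, right: -5.
The best of these is 0.

0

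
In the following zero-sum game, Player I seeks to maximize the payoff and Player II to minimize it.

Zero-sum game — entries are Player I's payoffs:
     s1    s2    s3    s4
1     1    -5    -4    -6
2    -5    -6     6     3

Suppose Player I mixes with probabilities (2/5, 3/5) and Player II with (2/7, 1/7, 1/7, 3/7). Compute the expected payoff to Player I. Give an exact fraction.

-53/35

Against (2/7, 1/7, 1/7, 3/7), each row's expected payoff is 1: -25/7; 2: -1/7.
Taking the (2/5, 3/5)-weighted average: (2/5)·(-25/7) + (3/5)·(-1/7) = -53/35.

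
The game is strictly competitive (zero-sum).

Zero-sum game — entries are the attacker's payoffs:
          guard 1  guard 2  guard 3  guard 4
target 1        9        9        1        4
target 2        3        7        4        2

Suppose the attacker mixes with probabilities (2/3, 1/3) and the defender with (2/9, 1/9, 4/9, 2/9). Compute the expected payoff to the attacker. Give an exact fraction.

37/9

Against (2/9, 1/9, 4/9, 2/9), each row's expected payoff is target 1: 13/3; target 2: 11/3.
Taking the (2/3, 1/3)-weighted average: (2/3)·(13/3) + (1/3)·(11/3) = 37/9.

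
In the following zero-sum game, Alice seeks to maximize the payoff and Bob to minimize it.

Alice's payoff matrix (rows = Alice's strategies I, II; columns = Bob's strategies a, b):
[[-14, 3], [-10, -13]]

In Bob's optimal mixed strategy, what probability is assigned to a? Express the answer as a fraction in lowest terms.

4/5

Row minima are -14 and -13, so Alice's maximin is -13; column maxima are -10 and 3, so Bob's minimax is -10. These differ, so the equilibrium is in mixed strategies.
Let Bob play a with probability q. Alice is indifferent when −14q + 3(1−q) = −10q − 13(1−q), giving q = 4/5.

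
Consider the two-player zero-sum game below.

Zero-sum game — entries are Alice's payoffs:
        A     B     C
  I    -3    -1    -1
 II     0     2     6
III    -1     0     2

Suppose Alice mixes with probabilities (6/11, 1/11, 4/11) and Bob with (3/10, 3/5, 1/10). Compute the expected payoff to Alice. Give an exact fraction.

-41/55

Against (3/10, 3/5, 1/10), each row's expected payoff is I: -8/5; II: 9/5; III: -1/10.
Taking the (6/11, 1/11, 4/11)-weighted average: (6/11)·(-8/5) + (1/11)·(9/5) + (4/11)·(-1/10) = -41/55.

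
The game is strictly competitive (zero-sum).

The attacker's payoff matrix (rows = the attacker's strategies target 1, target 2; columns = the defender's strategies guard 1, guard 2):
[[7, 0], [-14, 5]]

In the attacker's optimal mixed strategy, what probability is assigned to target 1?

Row minima are 0 and -14, so the attacker's maximin is 0; column maxima are 7 and 5, so the defender's minimax is 5. These differ, so the equilibrium is in mixed strategies.
Let the attacker play target 1 with probability p. The defender is indifferent when 7p − 14(1−p) = 5(1−p), giving p = 19/26.

19/26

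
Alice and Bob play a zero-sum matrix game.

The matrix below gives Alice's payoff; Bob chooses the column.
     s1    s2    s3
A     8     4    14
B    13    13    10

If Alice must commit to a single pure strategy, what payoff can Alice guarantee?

The worst-case payoff for each row is A: 4, B: 10.
The best of these is 10.

10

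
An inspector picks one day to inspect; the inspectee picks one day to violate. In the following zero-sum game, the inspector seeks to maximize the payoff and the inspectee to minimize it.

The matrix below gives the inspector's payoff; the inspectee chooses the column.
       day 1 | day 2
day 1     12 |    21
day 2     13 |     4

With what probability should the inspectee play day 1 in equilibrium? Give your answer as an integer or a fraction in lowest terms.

Row minima are 12 and 4, so the inspector's maximin is 12; column maxima are 13 and 21, so the inspectee's minimax is 13. These differ, so the equilibrium is in mixed strategies.
Let the inspectee play day 1 with probability q. The inspector is indifferent when 12q + 21(1−q) = 13q + 4(1−q), giving q = 17/18.

17/18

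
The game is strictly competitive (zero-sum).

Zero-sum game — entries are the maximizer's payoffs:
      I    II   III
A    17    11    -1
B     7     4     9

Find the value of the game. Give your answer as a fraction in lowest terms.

103/17

Column I is strictly dominated by II for the minimizer (it gives the maximizer more in every row).
The remaining 2×2 game on (A, B) × (II, III) has no saddle point. Let the maximizer play A with probability p; indifference gives 11p + 4(1−p) = −p + 9(1−p), so p = 5/17.
Similarly the minimizer's optimal q on II is 10/17, and the value is 11·(10/17) + (-1)·(7/17) = 103/17.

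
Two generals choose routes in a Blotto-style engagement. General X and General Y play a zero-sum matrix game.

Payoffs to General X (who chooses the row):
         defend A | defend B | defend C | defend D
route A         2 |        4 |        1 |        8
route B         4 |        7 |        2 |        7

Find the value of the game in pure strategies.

2

Row minima: 1, 2 → General X's maximin is 2.
Column maxima: 4, 7, 2, 8 → General Y's minimax is 2.
They coincide at (route B, defend C), so the value is 2.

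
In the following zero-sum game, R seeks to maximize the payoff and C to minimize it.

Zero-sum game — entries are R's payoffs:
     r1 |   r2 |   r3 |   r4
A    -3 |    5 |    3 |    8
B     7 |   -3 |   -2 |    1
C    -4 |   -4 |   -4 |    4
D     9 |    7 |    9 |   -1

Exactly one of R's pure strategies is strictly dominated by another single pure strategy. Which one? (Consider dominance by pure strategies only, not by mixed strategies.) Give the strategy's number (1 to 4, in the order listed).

Compare C with A: -3 > -4, 5 > -4, 3 > -4, 8 > 4.
So A strictly dominates C for R; C is strictly dominated.

3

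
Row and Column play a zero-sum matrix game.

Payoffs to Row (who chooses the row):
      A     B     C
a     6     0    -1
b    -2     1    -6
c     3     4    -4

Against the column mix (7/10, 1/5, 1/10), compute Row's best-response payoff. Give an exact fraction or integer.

a: (6)·(7/10) + (0)·(1/5) + (-1)·(1/10) = 41/10.
b: (-2)·(7/10) + (1)·(1/5) + (-6)·(1/10) = -9/5.
c: (3)·(7/10) + (4)·(1/5) + (-4)·(1/10) = 5/2.
The best pure response is a with expected payoff 41/10.

41/10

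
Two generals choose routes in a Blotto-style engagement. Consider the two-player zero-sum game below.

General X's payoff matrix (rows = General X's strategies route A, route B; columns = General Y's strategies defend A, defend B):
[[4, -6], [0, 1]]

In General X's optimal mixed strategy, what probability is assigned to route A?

Row minima are -6 and 0, so General X's maximin is 0; column maxima are 4 and 1, so General Y's minimax is 1. These differ, so the equilibrium is in mixed strategies.
Let General X play route A with probability p. General Y is indifferent when 4p = −6p + (1−p), giving p = 1/11.

1/11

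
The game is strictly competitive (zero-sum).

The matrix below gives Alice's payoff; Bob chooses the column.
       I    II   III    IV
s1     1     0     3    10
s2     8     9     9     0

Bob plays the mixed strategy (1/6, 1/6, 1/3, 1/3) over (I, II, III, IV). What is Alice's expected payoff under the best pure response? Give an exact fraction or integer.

s1: (1)·(1/6) + (0)·(1/6) + (3)·(1/3) + (10)·(1/3) = 9/2.
s2: (8)·(1/6) + (9)·(1/6) + (9)·(1/3) + (0)·(1/3) = 35/6.
The best pure response is s2 with expected payoff 35/6.

35/6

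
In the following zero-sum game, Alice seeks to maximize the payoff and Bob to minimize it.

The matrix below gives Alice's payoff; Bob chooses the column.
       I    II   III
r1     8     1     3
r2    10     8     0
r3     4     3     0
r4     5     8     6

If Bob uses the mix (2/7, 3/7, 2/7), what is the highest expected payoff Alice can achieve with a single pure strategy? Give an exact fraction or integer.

r1: (8)·(2/7) + (1)·(3/7) + (3)·(2/7) = 25/7.
r2: (10)·(2/7) + (8)·(3/7) + (0)·(2/7) = 44/7.
r3: (4)·(2/7) + (3)·(3/7) + (0)·(2/7) = 17/7.
r4: (5)·(2/7) + (8)·(3/7) + (6)·(2/7) = 46/7.
The best pure response is r4 with expected payoff 46/7.

46/7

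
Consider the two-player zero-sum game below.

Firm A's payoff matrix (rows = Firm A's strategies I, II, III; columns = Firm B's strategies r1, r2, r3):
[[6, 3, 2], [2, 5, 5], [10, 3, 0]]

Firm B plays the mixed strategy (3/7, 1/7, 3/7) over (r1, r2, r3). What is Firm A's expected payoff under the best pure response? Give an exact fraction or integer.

33/7

I: (6)·(3/7) + (3)·(1/7) + (2)·(3/7) = 27/7.
II: (2)·(3/7) + (5)·(1/7) + (5)·(3/7) = 26/7.
III: (10)·(3/7) + (3)·(1/7) + (0)·(3/7) = 33/7.
The best pure response is III with expected payoff 33/7.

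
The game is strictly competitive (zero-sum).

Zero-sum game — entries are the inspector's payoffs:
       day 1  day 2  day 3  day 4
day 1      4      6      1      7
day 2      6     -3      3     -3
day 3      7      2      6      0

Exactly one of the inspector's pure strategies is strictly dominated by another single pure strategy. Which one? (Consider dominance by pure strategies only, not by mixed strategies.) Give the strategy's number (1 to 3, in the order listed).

2

Compare day 2 with day 3: 7 > 6, 2 > -3, 6 > 3, 0 > -3.
So day 3 strictly dominates day 2 for the inspector; day 2 is strictly dominated.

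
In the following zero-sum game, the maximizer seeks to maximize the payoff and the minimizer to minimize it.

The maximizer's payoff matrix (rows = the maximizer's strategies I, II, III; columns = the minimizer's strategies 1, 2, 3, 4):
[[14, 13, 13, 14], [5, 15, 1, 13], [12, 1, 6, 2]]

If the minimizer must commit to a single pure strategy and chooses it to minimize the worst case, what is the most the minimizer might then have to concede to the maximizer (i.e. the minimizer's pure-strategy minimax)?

The worst case (largest entry) in each column is 1: 14, 2: 15, 3: 13, 4: 14.
The best (smallest) of these is 13.

13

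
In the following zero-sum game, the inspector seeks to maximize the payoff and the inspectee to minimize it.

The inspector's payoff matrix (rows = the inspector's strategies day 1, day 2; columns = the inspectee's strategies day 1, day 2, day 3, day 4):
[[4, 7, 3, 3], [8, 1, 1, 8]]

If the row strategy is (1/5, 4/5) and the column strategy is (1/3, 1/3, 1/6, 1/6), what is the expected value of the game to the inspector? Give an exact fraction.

68/15

Against (1/3, 1/3, 1/6, 1/6), each row's expected payoff is day 1: 14/3; day 2: 9/2.
Taking the (1/5, 4/5)-weighted average: (1/5)·(14/3) + (4/5)·(9/2) = 68/15.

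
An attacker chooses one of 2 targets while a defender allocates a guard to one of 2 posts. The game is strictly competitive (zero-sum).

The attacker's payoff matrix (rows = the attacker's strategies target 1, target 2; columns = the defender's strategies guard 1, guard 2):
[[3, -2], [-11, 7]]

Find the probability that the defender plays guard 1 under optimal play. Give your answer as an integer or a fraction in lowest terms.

Row minima are -2 and -11, so the attacker's maximin is -2; column maxima are 3 and 7, so the defender's minimax is 3. These differ, so the equilibrium is in mixed strategies.
Let the defender play guard 1 with probability q. The attacker is indifferent when 3q − 2(1−q) = −11q + 7(1−q), giving q = 9/23.

9/23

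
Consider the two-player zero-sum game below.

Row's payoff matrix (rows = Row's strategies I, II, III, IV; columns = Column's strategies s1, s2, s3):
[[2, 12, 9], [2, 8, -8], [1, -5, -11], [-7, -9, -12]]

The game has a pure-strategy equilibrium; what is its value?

2

Row minima: 2, -8, -11, -12 → Row's maximin is 2.
Column maxima: 2, 12, 9 → Column's minimax is 2.
They coincide at (I, s1), so the value is 2.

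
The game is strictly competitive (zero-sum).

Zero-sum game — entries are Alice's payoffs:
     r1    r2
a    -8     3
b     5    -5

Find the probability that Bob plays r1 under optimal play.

8/21

Row minima are -8 and -5, so Alice's maximin is -5; column maxima are 5 and 3, so Bob's minimax is 3. These differ, so the equilibrium is in mixed strategies.
Let Bob play r1 with probability q. Alice is indifferent when −8q + 3(1−q) = 5q − 5(1−q), giving q = 8/21.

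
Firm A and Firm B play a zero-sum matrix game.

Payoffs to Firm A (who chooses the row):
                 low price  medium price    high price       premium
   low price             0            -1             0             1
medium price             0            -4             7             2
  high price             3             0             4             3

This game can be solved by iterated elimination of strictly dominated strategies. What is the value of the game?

Row low price is strictly dominated by row high price (3>0, 0>-1, 4>0, 3>1); eliminate low price.
Column low price is strictly dominated by medium price for Firm B (-4<0, 0<3); eliminate low price.
Column high price is strictly dominated by medium price for Firm B (-4<7, 0<4); eliminate high price.
Row medium price is strictly dominated by row high price (0>-4, 3>2); eliminate medium price.
Column premium is strictly dominated by medium price for Firm B (0<3); eliminate premium.
Only (high price, medium price) remains, with payoff 0.

0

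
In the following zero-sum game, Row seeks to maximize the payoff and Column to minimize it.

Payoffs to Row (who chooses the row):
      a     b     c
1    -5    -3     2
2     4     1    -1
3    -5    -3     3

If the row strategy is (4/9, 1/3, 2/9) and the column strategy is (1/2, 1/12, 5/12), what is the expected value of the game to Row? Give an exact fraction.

-17/27

Against (1/2, 1/12, 5/12), each row's expected payoff is 1: -23/12; 2: 5/3; 3: -3/2.
Taking the (4/9, 1/3, 2/9)-weighted average: (4/9)·(-23/12) + (1/3)·(5/3) + (2/9)·(-3/2) = -17/27.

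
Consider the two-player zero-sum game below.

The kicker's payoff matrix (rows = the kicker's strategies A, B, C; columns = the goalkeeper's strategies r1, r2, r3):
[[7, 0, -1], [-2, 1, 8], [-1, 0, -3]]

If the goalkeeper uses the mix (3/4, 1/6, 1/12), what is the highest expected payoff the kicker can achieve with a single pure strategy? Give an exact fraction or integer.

31/6

A: (7)·(3/4) + (0)·(1/6) + (-1)·(1/12) = 31/6.
B: (-2)·(3/4) + (1)·(1/6) + (8)·(1/12) = -2/3.
C: (-1)·(3/4) + (0)·(1/6) + (-3)·(1/12) = -1.
The best pure response is A with expected payoff 31/6.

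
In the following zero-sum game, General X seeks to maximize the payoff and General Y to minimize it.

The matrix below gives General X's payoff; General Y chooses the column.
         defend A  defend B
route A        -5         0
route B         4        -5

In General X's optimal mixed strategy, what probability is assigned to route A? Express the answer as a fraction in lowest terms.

9/14

Row minima are -5 and -5, so General X's maximin is -5; column maxima are 4 and 0, so General Y's minimax is 0. These differ, so the equilibrium is in mixed strategies.
Let General X play route A with probability p. General Y is indifferent when −5p + 4(1−p) = −5(1−p), giving p = 9/14.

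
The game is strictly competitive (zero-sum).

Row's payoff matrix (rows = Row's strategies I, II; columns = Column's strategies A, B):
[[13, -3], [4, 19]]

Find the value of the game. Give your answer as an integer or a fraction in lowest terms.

Row minima are -3 and 4, so Row's maximin is 4; column maxima are 13 and 19, so Column's minimax is 13. These differ, so the equilibrium is in mixed strategies.
Let Row play I with probability p. Column is indifferent when 13p + 4(1−p) = −3p + 19(1−p), giving p = 15/31.
Let Column play A with probability q. Row is indifferent when 13q − 3(1−q) = 4q + 19(1−q), giving q = 22/31.
The value is 13·(22/31) + (-3)·(9/31) = 259/31.

259/31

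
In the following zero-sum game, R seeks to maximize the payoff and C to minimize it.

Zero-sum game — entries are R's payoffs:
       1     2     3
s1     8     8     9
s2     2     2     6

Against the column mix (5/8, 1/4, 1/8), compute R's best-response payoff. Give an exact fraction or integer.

s1: (8)·(5/8) + (8)·(1/4) + (9)·(1/8) = 65/8.
s2: (2)·(5/8) + (2)·(1/4) + (6)·(1/8) = 5/2.
The best pure response is s1 with expected payoff 65/8.

65/8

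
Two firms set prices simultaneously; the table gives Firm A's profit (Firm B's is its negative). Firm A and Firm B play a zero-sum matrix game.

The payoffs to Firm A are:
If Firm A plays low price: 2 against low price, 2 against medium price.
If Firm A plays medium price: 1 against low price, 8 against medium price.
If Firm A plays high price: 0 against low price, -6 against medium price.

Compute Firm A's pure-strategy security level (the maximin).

2

The worst-case payoff for each row is low price: 2, medium price: 1, high price: -6.
The best of these is 2.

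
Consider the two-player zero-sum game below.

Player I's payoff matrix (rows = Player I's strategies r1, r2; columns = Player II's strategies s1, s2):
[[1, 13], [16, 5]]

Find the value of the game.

Row minima are 1 and 5, so Player I's maximin is 5; column maxima are 16 and 13, so Player II's minimax is 13. These differ, so the equilibrium is in mixed strategies.
Let Player I play r1 with probability p. Player II is indifferent when p + 16(1−p) = 13p + 5(1−p), giving p = 11/23.
Let Player II play s1 with probability q. Player I is indifferent when q + 13(1−q) = 16q + 5(1−q), giving q = 8/23.
The value is 1·(8/23) + (13)·(15/23) = 203/23.

203/23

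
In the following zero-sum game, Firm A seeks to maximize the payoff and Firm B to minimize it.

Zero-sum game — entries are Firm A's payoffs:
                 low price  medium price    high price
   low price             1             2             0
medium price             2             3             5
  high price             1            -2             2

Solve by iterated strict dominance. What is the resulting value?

2

Row high price is strictly dominated by row medium price (2>1, 3>-2, 5>2); eliminate high price.
Column medium price is strictly dominated by low price for Firm B (1<2, 2<3); eliminate medium price.
Row low price is strictly dominated by row medium price (2>1, 5>0); eliminate low price.
Column high price is strictly dominated by low price for Firm B (2<5); eliminate high price.
Only (medium price, low price) remains, with payoff 2.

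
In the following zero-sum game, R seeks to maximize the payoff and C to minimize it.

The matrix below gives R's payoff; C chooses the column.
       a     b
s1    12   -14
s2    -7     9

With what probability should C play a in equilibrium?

23/42

Row minima are -14 and -7, so R's maximin is -7; column maxima are 12 and 9, so C's minimax is 9. These differ, so the equilibrium is in mixed strategies.
Let C play a with probability q. R is indifferent when 12q − 14(1−q) = −7q + 9(1−q), giving q = 23/42.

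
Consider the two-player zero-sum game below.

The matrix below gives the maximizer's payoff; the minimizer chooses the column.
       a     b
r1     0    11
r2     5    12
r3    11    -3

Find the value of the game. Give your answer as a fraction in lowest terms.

Row r1 is strictly dominated by row r2, so the maximizer never plays it.
The remaining 2×2 game on (r2, r3) × (a, b) has no saddle point. Let the maximizer play r2 with probability p; indifference gives 5p + 11(1−p) = 12p − 3(1−p), so p = 2/3.
Similarly the minimizer's optimal q on a is 5/7, and the value is 5·(5/7) + (12)·(2/7) = 7.

7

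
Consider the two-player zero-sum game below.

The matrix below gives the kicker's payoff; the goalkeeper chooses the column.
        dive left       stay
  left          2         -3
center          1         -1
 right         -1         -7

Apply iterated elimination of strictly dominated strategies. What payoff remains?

-1

Column dive left is strictly dominated by stay for the goalkeeper (-3<2, -1<1, -7<-1); eliminate dive left.
Row left is strictly dominated by row center (-1>-3); eliminate left.
Row right is strictly dominated by row center (-1>-7); eliminate right.
Only (center, stay) remains, with payoff -1.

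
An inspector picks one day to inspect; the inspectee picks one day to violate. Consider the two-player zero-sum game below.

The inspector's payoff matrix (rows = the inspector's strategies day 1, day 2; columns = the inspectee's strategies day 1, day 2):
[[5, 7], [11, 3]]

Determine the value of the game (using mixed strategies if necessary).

Row minima are 5 and 3, so the inspector's maximin is 5; column maxima are 11 and 7, so the inspectee's minimax is 7. These differ, so the equilibrium is in mixed strategies.
Let the inspector play day 1 with probability p. The inspectee is indifferent when 5p + 11(1−p) = 7p + 3(1−p), giving p = 4/5.
Let the inspectee play day 1 with probability q. The inspector is indifferent when 5q + 7(1−q) = 11q + 3(1−q), giving q = 2/5.
The value is 5·(2/5) + (7)·(3/5) = 31/5.

31/5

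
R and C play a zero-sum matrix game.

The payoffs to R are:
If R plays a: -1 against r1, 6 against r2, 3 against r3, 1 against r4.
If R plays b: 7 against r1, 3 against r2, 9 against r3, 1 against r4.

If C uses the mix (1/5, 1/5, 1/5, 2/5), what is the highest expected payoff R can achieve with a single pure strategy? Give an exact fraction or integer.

a: (-1)·(1/5) + (6)·(1/5) + (3)·(1/5) + (1)·(2/5) = 2.
b: (7)·(1/5) + (3)·(1/5) + (9)·(1/5) + (1)·(2/5) = 21/5.
The best pure response is b with expected payoff 21/5.

21/5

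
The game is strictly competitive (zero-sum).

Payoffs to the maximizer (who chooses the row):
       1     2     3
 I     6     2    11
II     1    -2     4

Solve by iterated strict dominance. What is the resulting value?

2

Column 3 is strictly dominated by 1 for the minimizer (6<11, 1<4); eliminate 3.
Row II is strictly dominated by row I (6>1, 2>-2); eliminate II.
Column 1 is strictly dominated by 2 for the minimizer (2<6); eliminate 1.
Only (I, 2) remains, with payoff 2.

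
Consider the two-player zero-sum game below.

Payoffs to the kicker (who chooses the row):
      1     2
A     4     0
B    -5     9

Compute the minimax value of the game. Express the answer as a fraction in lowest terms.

2

Row minima are 0 and -5, so the kicker's maximin is 0; column maxima are 4 and 9, so the goalkeeper's minimax is 4. These differ, so the equilibrium is in mixed strategies.
Let the kicker play A with probability p. The goalkeeper is indifferent when 4p − 5(1−p) = 9(1−p), giving p = 7/9.
Let the goalkeeper play 1 with probability q. The kicker is indifferent when 4q = −5q + 9(1−q), giving q = 1/2.
The value is 4·(1/2) + (0)·(1/2) = 2.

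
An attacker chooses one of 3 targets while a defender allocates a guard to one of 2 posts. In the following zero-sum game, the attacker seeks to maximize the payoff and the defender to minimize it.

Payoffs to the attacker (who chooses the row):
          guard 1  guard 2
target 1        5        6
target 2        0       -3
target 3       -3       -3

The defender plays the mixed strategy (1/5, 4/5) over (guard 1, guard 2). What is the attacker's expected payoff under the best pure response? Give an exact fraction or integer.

29/5

target 1: (5)·(1/5) + (6)·(4/5) = 29/5.
target 2: (0)·(1/5) + (-3)·(4/5) = -12/5.
target 3: (-3)·(1/5) + (-3)·(4/5) = -3.
The best pure response is target 1 with expected payoff 29/5.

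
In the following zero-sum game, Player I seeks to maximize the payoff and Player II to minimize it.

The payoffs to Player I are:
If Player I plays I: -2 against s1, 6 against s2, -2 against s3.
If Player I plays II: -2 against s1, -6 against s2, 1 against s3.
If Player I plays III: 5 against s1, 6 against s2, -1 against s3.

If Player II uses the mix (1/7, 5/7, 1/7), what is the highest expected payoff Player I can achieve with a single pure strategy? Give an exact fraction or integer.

34/7

I: (-2)·(1/7) + (6)·(5/7) + (-2)·(1/7) = 26/7.
II: (-2)·(1/7) + (-6)·(5/7) + (1)·(1/7) = -31/7.
III: (5)·(1/7) + (6)·(5/7) + (-1)·(1/7) = 34/7.
The best pure response is III with expected payoff 34/7.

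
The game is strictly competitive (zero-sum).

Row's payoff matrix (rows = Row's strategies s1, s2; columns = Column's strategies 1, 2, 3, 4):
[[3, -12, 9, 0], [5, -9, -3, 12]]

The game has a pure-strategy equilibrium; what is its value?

Row minima: -12, -9 → Row's maximin is -9.
Column maxima: 5, -9, 9, 12 → Column's minimax is -9.
They coincide at (s2, 2), so the value is -9.

-9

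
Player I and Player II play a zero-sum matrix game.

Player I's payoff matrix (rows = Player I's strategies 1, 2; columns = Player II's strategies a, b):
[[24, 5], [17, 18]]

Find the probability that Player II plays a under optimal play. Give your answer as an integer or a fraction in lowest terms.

Row minima are 5 and 17, so Player I's maximin is 17; column maxima are 24 and 18, so Player II's minimax is 18. These differ, so the equilibrium is in mixed strategies.
Let Player II play a with probability q. Player I is indifferent when 24q + 5(1−q) = 17q + 18(1−q), giving q = 13/20.

13/20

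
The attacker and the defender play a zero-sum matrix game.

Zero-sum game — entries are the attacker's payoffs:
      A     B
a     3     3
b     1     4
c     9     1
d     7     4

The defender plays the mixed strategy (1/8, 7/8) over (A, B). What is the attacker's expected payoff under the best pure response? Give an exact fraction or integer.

a: (3)·(1/8) + (3)·(7/8) = 3.
b: (1)·(1/8) + (4)·(7/8) = 29/8.
c: (9)·(1/8) + (1)·(7/8) = 2.
d: (7)·(1/8) + (4)·(7/8) = 35/8.
The best pure response is d with expected payoff 35/8.

35/8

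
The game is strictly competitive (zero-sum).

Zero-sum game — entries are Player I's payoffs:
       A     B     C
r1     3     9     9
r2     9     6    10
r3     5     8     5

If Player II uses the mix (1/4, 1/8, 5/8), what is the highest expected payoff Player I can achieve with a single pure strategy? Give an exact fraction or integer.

37/4

r1: (3)·(1/4) + (9)·(1/8) + (9)·(5/8) = 15/2.
r2: (9)·(1/4) + (6)·(1/8) + (10)·(5/8) = 37/4.
r3: (5)·(1/4) + (8)·(1/8) + (5)·(5/8) = 43/8.
The best pure response is r2 with expected payoff 37/4.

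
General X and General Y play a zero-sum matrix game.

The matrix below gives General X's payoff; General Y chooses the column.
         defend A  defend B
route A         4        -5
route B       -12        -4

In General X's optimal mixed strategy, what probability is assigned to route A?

8/17

Row minima are -5 and -12, so General X's maximin is -5; column maxima are 4 and -4, so General Y's minimax is -4. These differ, so the equilibrium is in mixed strategies.
Let General X play route A with probability p. General Y is indifferent when 4p − 12(1−p) = −5p − 4(1−p), giving p = 8/17.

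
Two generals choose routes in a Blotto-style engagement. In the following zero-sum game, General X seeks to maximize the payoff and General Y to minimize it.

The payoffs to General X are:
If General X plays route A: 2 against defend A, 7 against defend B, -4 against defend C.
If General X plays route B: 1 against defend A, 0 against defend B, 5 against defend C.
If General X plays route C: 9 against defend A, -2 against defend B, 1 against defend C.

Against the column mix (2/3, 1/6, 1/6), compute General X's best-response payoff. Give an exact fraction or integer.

35/6

route A: (2)·(2/3) + (7)·(1/6) + (-4)·(1/6) = 11/6.
route B: (1)·(2/3) + (0)·(1/6) + (5)·(1/6) = 3/2.
route C: (9)·(2/3) + (-2)·(1/6) + (1)·(1/6) = 35/6.
The best pure response is route C with expected payoff 35/6.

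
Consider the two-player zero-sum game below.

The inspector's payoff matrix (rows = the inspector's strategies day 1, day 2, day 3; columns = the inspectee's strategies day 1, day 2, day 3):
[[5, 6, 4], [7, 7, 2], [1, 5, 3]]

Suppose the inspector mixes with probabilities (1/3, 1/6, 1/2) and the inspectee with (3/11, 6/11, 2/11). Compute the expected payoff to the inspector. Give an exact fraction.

Against (3/11, 6/11, 2/11), each row's expected payoff is day 1: 59/11; day 2: 67/11; day 3: 39/11.
Taking the (1/3, 1/6, 1/2)-weighted average: (1/3)·(59/11) + (1/6)·(67/11) + (1/2)·(39/11) = 151/33.

151/33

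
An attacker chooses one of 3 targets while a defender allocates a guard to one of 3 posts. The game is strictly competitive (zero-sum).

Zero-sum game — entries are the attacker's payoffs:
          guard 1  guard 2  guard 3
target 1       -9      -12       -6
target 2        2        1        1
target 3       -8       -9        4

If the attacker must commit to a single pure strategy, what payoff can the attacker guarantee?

The worst-case payoff for each row is target 1: -12, target 2: 1, target 3: -9.
The best of these is 1.

1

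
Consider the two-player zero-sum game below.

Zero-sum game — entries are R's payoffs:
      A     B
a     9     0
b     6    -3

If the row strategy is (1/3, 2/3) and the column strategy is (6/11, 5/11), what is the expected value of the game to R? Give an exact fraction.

Against (6/11, 5/11), each row's expected payoff is a: 54/11; b: 21/11.
Taking the (1/3, 2/3)-weighted average: (1/3)·(54/11) + (2/3)·(21/11) = 32/11.

32/11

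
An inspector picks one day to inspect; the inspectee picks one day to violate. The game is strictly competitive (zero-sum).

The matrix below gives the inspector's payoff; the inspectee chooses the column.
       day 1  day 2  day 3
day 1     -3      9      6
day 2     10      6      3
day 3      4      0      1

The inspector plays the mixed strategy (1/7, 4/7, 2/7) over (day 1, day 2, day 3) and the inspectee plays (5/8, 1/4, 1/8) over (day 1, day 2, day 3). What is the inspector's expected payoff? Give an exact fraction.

Against (5/8, 1/4, 1/8), each row's expected payoff is day 1: 9/8; day 2: 65/8; day 3: 21/8.
Taking the (1/7, 4/7, 2/7)-weighted average: (1/7)·(9/8) + (4/7)·(65/8) + (2/7)·(21/8) = 311/56.

311/56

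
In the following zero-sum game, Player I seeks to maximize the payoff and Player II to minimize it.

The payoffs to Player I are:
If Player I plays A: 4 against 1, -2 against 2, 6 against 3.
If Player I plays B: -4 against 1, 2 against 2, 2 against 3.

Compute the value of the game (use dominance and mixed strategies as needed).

Column 3 is strictly dominated by 1 for Player II (it gives Player I more in every row).
The remaining 2×2 game on (A, B) × (1, 2) has no saddle point. Let Player I play A with probability p; indifference gives 4p − 4(1−p) = −2p + 2(1−p), so p = 1/2.
Similarly Player II's optimal q on 1 is 1/3, and the value is 4·(1/3) + (-2)·(2/3) = 0.

0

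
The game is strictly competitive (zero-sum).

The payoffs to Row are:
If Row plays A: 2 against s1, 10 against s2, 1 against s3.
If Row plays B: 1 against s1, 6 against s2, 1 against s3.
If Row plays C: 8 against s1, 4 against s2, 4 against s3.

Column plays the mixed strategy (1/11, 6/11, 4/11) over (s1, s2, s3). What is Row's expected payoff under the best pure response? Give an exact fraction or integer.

6

A: (2)·(1/11) + (10)·(6/11) + (1)·(4/11) = 6.
B: (1)·(1/11) + (6)·(6/11) + (1)·(4/11) = 41/11.
C: (8)·(1/11) + (4)·(6/11) + (4)·(4/11) = 48/11.
The best pure response is A with expected payoff 6.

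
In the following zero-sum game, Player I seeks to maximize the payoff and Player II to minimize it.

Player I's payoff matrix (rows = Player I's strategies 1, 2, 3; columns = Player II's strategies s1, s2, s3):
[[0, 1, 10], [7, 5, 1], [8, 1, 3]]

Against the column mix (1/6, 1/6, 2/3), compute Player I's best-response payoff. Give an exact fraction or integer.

1: (0)·(1/6) + (1)·(1/6) + (10)·(2/3) = 41/6.
2: (7)·(1/6) + (5)·(1/6) + (1)·(2/3) = 8/3.
3: (8)·(1/6) + (1)·(1/6) + (3)·(2/3) = 7/2.
The best pure response is 1 with expected payoff 41/6.

41/6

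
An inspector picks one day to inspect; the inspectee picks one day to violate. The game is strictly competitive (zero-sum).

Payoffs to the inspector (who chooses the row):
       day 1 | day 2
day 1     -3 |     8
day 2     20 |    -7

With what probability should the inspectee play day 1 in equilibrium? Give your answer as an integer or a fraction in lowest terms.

15/38

Row minima are -3 and -7, so the inspector's maximin is -3; column maxima are 20 and 8, so the inspectee's minimax is 8. These differ, so the equilibrium is in mixed strategies.
Let the inspectee play day 1 with probability q. The inspector is indifferent when −3q + 8(1−q) = 20q − 7(1−q), giving q = 15/38.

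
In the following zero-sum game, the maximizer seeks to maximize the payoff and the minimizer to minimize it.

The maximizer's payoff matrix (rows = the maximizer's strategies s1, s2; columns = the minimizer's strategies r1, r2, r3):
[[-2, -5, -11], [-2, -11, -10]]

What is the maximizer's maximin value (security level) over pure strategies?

The worst-case payoff for each row is s1: -11, s2: -11.
The best of these is -11.

-11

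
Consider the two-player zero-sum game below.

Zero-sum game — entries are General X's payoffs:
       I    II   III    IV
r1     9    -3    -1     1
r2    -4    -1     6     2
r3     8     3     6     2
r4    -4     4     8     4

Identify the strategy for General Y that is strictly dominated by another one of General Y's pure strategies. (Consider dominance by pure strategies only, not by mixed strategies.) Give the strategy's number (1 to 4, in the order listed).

3

General Y prefers columns that give General X less. Compare III with II: -3 < -1, -1 < 6, 3 < 6, 4 < 8.
So II strictly dominates III for General Y; III is strictly dominated.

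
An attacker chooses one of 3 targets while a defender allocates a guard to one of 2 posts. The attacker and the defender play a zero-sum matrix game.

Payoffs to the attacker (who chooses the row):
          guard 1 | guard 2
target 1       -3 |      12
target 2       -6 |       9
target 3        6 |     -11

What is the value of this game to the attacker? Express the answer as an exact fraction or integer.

39/32

Row target 2 is strictly dominated by row target 1, so the attacker never plays it.
The remaining 2×2 game on (target 1, target 3) × (guard 1, guard 2) has no saddle point. Let the attacker play target 1 with probability p; indifference gives −3p + 6(1−p) = 12p − 11(1−p), so p = 17/32.
Similarly the defender's optimal q on guard 1 is 23/32, and the value is -3·(23/32) + (12)·(9/32) = 39/32.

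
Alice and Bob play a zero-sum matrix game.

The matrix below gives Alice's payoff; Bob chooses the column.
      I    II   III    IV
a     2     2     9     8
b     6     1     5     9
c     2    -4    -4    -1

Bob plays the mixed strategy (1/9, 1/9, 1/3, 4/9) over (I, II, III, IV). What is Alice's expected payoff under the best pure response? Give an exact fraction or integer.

7

a: (2)·(1/9) + (2)·(1/9) + (9)·(1/3) + (8)·(4/9) = 7.
b: (6)·(1/9) + (1)·(1/9) + (5)·(1/3) + (9)·(4/9) = 58/9.
c: (2)·(1/9) + (-4)·(1/9) + (-4)·(1/3) + (-1)·(4/9) = -2.
The best pure response is a with expected payoff 7.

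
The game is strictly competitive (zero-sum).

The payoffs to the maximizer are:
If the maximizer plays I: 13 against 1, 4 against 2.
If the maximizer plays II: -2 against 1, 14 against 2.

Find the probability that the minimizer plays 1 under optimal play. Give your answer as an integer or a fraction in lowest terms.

2/5

Row minima are 4 and -2, so the maximizer's maximin is 4; column maxima are 13 and 14, so the minimizer's minimax is 13. These differ, so the equilibrium is in mixed strategies.
Let the minimizer play 1 with probability q. The maximizer is indifferent when 13q + 4(1−q) = −2q + 14(1−q), giving q = 2/5.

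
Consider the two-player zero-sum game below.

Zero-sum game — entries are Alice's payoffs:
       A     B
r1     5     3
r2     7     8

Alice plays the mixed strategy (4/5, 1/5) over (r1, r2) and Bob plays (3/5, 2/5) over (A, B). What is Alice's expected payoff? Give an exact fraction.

121/25

Against (3/5, 2/5), each row's expected payoff is r1: 21/5; r2: 37/5.
Taking the (4/5, 1/5)-weighted average: (4/5)·(21/5) + (1/5)·(37/5) = 121/25.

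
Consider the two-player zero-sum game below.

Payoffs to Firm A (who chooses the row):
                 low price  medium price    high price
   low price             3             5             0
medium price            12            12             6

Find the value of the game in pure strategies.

6

Row minima: 0, 6 → Firm A's maximin is 6.
Column maxima: 12, 12, 6 → Firm B's minimax is 6.
They coincide at (medium price, high price), so the value is 6.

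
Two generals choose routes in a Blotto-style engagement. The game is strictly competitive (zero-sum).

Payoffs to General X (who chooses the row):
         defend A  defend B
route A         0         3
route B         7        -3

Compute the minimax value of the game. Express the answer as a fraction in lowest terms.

Row minima are 0 and -3, so General X's maximin is 0; column maxima are 7 and 3, so General Y's minimax is 3. These differ, so the equilibrium is in mixed strategies.
Let General X play route A with probability p. General Y is indifferent when 7(1−p) = 3p − 3(1−p), giving p = 10/13.
Let General Y play defend A with probability q. General X is indifferent when 3(1−q) = 7q − 3(1−q), giving q = 6/13.
The value is 0·(6/13) + (3)·(7/13) = 21/13.

21/13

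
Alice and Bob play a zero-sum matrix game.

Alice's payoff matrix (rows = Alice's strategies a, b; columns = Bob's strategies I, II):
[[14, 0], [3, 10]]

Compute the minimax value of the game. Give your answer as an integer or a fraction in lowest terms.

20/3

Row minima are 0 and 3, so Alice's maximin is 3; column maxima are 14 and 10, so Bob's minimax is 10. These differ, so the equilibrium is in mixed strategies.
Let Alice play a with probability p. Bob is indifferent when 14p + 3(1−p) = 10(1−p), giving p = 1/3.
Let Bob play I with probability q. Alice is indifferent when 14q = 3q + 10(1−q), giving q = 10/21.
The value is 14·(10/21) + (0)·(11/21) = 20/3.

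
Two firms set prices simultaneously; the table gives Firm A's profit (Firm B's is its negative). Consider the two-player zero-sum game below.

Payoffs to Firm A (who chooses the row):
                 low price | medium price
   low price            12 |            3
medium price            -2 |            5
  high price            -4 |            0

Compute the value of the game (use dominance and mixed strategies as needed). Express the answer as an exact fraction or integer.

Row high price is strictly dominated by row medium price, so Firm A never plays it.
The remaining 2×2 game on (low price, medium price) × (low price, medium price) has no saddle point. Let Firm A play low price with probability p; indifference gives 12p − 2(1−p) = 3p + 5(1−p), so p = 7/16.
Similarly Firm B's optimal q on low price is 1/8, and the value is 12·(1/8) + (3)·(7/8) = 33/8.

33/8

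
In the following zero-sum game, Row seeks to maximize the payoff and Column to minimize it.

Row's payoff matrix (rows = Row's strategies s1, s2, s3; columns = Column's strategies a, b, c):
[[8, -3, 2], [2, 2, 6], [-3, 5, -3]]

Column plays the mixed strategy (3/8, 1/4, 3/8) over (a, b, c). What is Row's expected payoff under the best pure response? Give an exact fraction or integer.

s1: (8)·(3/8) + (-3)·(1/4) + (2)·(3/8) = 3.
s2: (2)·(3/8) + (2)·(1/4) + (6)·(3/8) = 7/2.
s3: (-3)·(3/8) + (5)·(1/4) + (-3)·(3/8) = -1.
The best pure response is s2 with expected payoff 7/2.

7/2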